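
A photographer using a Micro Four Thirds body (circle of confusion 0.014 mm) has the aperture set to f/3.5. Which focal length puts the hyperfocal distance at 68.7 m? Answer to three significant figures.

From H = f²/(N·c) + f, with f ≪ H: f ≈ √(H·N·c) = √(68700 × 3.5 × 0.014) = √3366.3 ≈ 58.02 mm.
The +f correction barely moves this — solving exactly, f² + N·c·f − N·c·H = 0 ⇒ f = (−N·c + √((N·c)² + 4·N·c·H))/2 = (−0.049 + √13465)/2 ≈ 57.995 mm, so f ≈ 58.0 mm.

58.0 mm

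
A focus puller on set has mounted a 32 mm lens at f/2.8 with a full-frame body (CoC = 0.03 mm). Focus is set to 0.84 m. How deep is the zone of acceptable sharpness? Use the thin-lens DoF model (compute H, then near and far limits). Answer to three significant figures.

112 mm

Hyperfocal distance H = f²/(N·c) + f = 32²/(2.8 × 0.03) + 32 = 1024/0.084 + 32 ≈ 12222.5 mm ≈ 12.22 m.
Near limit Dn = s·(H − f)/(H + s − 2f) = 840 × (12222.5 − 32) / (12222.5 + 840 − 2 × 32) = 840 × 12190.5 / 12998.5 ≈ 787.78 mm.
Far limit Df = s·(H − f)/(H − s) = 840 × (12222.5 − 32) / (12222.5 − 840) = 840 × 12190.5 / 11382.5 ≈ 899.63 mm.
Depth of field = Df − Dn = 899.63 − 787.78 ≈ 111.85 mm.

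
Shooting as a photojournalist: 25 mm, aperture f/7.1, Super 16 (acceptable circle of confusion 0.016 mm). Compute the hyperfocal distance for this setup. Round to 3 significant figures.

Hyperfocal distance H = f²/(N·c) + f = 25²/(7.1 × 0.016) + 25 = 625/0.1136 + 25 ≈ 5526.8 mm ≈ 5.53 m.

5.53 m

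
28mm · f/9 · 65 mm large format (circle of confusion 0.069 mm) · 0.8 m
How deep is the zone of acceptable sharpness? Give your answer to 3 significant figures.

1.56 m

Hyperfocal distance H = f²/(N·c) + f = 28²/(9 × 0.069) + 28 = 784/0.621 + 28 ≈ 1290.5 mm ≈ 1.290 m.
Near limit Dn = s·(H − f)/(H + s − 2f) = 800 × (1290.5 − 28) / (1290.5 + 800 − 2 × 28) = 800 × 1262.5 / 2034.5 ≈ 496.4 mm.
Far limit Df = s·(H − f)/(H − s) = 800 × (1290.5 − 28) / (1290.5 − 800) = 800 × 1262.5 / 490.5 ≈ 2059.2 mm.
Depth of field = Df − Dn = 2059.2 − 496.4 ≈ 1562.8 mm ≈ 1.56 m.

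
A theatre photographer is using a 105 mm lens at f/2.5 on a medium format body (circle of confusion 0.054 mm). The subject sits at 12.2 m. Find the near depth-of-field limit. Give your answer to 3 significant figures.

10.6 m

Hyperfocal distance H = f²/(N·c) + f = 105²/(2.5 × 0.054) + 105 = 11025/0.135 + 105 ≈ 81771.7 mm ≈ 81.77 m.
Near limit Dn = s·(H − f)/(H + s − 2f) = 12200 × (81771.7 − 105) / (81771.7 + 12200 − 2 × 105) = 12200 × 81666.7 / 93761.7 ≈ 10626 mm ≈ 10.6 m.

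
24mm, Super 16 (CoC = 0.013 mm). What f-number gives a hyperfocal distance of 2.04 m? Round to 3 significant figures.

Rearrange H = f²/(N·c) + f for N: N = f² / ((H − f)·c).
N = 24² / ((2040 − 24) × 0.013) = 576 / 26.21 ≈ 22.

f/22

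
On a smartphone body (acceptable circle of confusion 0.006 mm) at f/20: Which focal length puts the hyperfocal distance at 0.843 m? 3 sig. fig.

10.0 mm

From H = f²/(N·c) + f, with f ≪ H: f ≈ √(H·N·c) = √(843 × 20 × 0.006) = √101.16 ≈ 10.06 mm.
Exact: f² + N·c·f − N·c·H = 0 ⇒ f = (−N·c + √((N·c)² + 4·N·c·H))/2 = (−0.12 + √404.65)/2 ≈ 9.9980 mm ≈ 10.0 mm.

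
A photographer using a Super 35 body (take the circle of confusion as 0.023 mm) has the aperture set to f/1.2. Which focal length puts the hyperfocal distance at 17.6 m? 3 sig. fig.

22.0 mm

From H = f²/(N·c) + f, with f ≪ H: f ≈ √(H·N·c) = √(17600 × 1.2 × 0.023) = √485.76 ≈ 22.04 mm.
The +f correction barely moves this — solving exactly, f² + N·c·f − N·c·H = 0 ⇒ f = (−N·c + √((N·c)² + 4·N·c·H))/2 = (−0.0276 + √1943.0)/2 ≈ 22.026 mm, so f ≈ 22.0 mm.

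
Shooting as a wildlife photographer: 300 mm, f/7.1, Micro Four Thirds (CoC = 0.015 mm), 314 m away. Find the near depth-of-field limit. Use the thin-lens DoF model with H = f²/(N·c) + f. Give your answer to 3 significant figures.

Hyperfocal distance H = f²/(N·c) + f = 300²/(7.1 × 0.015) + 300 = 90000/0.1065 + 300 ≈ 845370.4 mm ≈ 845.4 m.
Near limit Dn = s·(H − f)/(H + s − 2f) = 314000 × (845370.4 − 300) / (845370.4 + 314000 − 2 × 300) = 314000 × 845070.4 / 1158770.4 ≈ 228995 mm ≈ 229 m.

229 m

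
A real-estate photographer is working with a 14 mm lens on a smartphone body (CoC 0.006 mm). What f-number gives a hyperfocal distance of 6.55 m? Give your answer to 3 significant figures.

f/5

Rearrange H = f²/(N·c) + f for N: N = f² / ((H − f)·c).
N = 14² / ((6550 − 14) × 0.006) = 196 / 39.22 ≈ 5.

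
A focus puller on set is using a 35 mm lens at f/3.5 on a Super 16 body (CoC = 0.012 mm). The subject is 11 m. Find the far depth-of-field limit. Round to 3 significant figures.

Hyperfocal distance H = f²/(N·c) + f = 35²/(3.5 × 0.012) + 35 = 1225/0.042 + 35 ≈ 29201.7 mm ≈ 29.20 m.
Far limit Df = s·(H − f)/(H − s) = 11000 × (29201.7 − 35) / (29201.7 − 11000) = 11000 × 29166.7 / 18201.7 ≈ 17627 mm ≈ 17.6 m.

17.6 m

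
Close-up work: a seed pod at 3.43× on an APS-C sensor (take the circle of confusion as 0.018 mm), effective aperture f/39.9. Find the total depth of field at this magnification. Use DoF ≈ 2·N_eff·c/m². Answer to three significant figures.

At magnification m, DoF ≈ 2·N_eff·c/m² = 2 × 39.9 × 0.018 / 3.43² = 1.436 / 11.76 ≈ 0.122 mm.

0.122 mm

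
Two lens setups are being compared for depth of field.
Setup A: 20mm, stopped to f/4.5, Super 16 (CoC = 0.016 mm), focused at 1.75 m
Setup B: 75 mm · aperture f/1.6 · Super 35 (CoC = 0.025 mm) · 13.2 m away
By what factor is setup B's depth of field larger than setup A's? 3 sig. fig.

Setup A: H = 20²/(4.5×0.016) + 20 ≈ 5575.6 mm; DoF = Df − Dn = 2541.4 − 1334.5 ≈ 1206.9 mm.
Setup B: H = 75²/(1.6×0.025) + 75 ≈ 140700.0 mm; DoF = Df − Dn = 14558.8 − 12073.2 ≈ 2485.6 mm.
Ratio = 2485.6 / 1206.9 ≈ 2.06.

2.06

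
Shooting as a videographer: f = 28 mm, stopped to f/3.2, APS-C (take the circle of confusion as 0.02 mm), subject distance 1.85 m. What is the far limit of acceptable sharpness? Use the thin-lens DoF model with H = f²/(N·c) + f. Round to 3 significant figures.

Hyperfocal distance H = f²/(N·c) + f = 28²/(3.2 × 0.02) + 28 = 784/0.064 + 28 ≈ 12278.0 mm ≈ 12.28 m.
Far limit Df = s·(H − f)/(H − s) = 1850 × (12278.0 − 28) / (12278.0 − 1850) = 1850 × 12250.0 / 10428.0 ≈ 2173.2 mm ≈ 2.17 m.

2.17 m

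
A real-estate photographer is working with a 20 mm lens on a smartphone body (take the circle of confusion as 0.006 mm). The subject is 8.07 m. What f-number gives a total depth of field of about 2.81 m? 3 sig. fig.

Write h = H − f = f²/(N·c). The thin-lens limits are Dn = s·h/(h + (s−f)) and Df = s·h/(h − (s−f)), so DoF = Df − Dn = 2·s·(s−f)·h / (h² − (s−f)²).
That is a quadratic in h: DoF·h² − 2·s·(s−f)·h − DoF·(s−f)² = 0 ⇒ h = (s−f)·(s + √(s² + DoF²)) / DoF = 8050 × (8070 + √(8070² + 2810²)) / 2810 = 8050 × (8070 + 8545.23) / 2810 ≈ 47599 mm.
Then N = f²/(c·h) = 20² / (0.006 × 47599) = 400 / 285.59 ≈ 1.40.

f/1.40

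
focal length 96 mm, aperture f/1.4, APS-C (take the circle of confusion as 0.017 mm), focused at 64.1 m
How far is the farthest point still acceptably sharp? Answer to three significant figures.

76.8 m

Hyperfocal distance H = f²/(N·c) + f = 96²/(1.4 × 0.017) + 96 = 9216/0.0238 + 96 ≈ 387322.9 mm ≈ 387.3 m.
Far limit Df = s·(H − f)/(H − s) = 64100 × (387322.9 − 96) / (387322.9 − 64100) = 64100 × 387226.9 / 323222.9 ≈ 76793 mm ≈ 76.8 m.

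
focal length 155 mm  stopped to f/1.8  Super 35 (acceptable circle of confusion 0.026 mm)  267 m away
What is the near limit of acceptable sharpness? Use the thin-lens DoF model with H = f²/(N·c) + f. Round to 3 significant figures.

Hyperfocal distance H = f²/(N·c) + f = 155²/(1.8 × 0.026) + 155 = 24025/0.0468 + 155 ≈ 513509.7 mm ≈ 513.5 m.
Near limit Dn = s·(H − f)/(H + s − 2f) = 267000 × (513509.7 − 155) / (513509.7 + 267000 − 2 × 155) = 267000 × 513354.7 / 780199.7 ≈ 175680 mm ≈ 176 m.

176 m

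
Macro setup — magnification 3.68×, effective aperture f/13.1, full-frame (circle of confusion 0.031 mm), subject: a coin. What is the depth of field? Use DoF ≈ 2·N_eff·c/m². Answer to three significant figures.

At magnification m, DoF ≈ 2·N_eff·c/m² = 2 × 13.1 × 0.031 / 3.68² = 0.8122 / 13.54 ≈ 0.06 mm.

0.0600 mm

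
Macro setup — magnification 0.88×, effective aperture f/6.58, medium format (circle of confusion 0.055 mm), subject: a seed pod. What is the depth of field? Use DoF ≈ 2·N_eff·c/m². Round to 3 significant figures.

0.935 mm

At magnification m, DoF ≈ 2·N_eff·c/m² = 2 × 6.58 × 0.055 / 0.88² = 0.7238 / 0.7744 ≈ 0.935 mm.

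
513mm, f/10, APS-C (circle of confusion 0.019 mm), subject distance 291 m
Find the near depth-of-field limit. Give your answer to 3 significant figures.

241 m

Hyperfocal distance H = f²/(N·c) + f = 513²/(10 × 0.019) + 513 = 263169/0.19 + 513 ≈ 1385613.0 mm ≈ 1386 m.
Near limit Dn = s·(H − f)/(H + s − 2f) = 291000 × (1385613.0 − 513) / (1385613.0 + 291000 − 2 × 513) = 291000 × 1385100.0 / 1675587.0 ≈ 240551 mm ≈ 241 m.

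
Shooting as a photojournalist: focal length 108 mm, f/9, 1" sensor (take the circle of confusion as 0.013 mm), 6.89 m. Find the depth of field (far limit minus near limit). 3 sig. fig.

0.942 m

Hyperfocal distance H = f²/(N·c) + f = 108²/(9 × 0.013) + 108 = 11664/0.117 + 108 ≈ 99800.3 mm ≈ 99.80 m.
Near limit Dn = s·(H − f)/(H + s − 2f) = 6890 × (99800.3 − 108) / (99800.3 + 6890 − 2 × 108) = 6890 × 99692.3 / 106474.3 ≈ 6451.13 mm.
Far limit Df = s·(H − f)/(H − s) = 6890 × (99800.3 − 108) / (99800.3 − 6890) = 6890 × 99692.3 / 92910.3 ≈ 7392.94 mm.
Depth of field = Df − Dn = 7392.94 − 6451.13 ≈ 941.81 mm ≈ 0.942 m.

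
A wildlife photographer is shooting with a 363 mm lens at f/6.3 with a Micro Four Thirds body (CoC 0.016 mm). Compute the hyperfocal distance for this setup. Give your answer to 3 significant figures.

Hyperfocal distance H = f²/(N·c) + f = 363²/(6.3 × 0.016) + 363 = 131769/0.1008 + 363 ≈ 1307595.1 mm ≈ 1310 m.

1310 m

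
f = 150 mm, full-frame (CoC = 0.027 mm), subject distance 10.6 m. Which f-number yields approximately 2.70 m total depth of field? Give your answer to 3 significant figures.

f/10

Write h = H − f = f²/(N·c). The thin-lens limits are Dn = s·h/(h + (s−f)) and Df = s·h/(h − (s−f)), so DoF = Df − Dn = 2·s·(s−f)·h / (h² − (s−f)²).
That is a quadratic in h: DoF·h² − 2·s·(s−f)·h − DoF·(s−f)² = 0 ⇒ h = (s−f)·(s + √(s² + DoF²)) / DoF = 10450 × (10600 + √(10600² + 2700²)) / 2700 = 10450 × (10600 + 10938.5) / 2700 ≈ 83362 mm.
Then N = f²/(c·h) = 150² / (0.027 × 83362) = 22500 / 2250.8 ≈ 10.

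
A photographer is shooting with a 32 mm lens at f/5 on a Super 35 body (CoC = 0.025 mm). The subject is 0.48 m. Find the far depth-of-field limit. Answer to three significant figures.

Hyperfocal distance H = f²/(N·c) + f = 32²/(5 × 0.025) + 32 = 1024/0.125 + 32 ≈ 8224.0 mm ≈ 8.224 m.
Far limit Df = s·(H − f)/(H − s) = 480 × (8224.0 − 32) / (8224.0 − 480) = 480 × 8192.0 / 7744.0 ≈ 507.77 mm ≈ 0.508 m.

0.508 m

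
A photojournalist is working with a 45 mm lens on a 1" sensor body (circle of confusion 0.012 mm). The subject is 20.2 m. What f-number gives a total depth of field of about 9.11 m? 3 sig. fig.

f/1.80

Write h = H − f = f²/(N·c). The thin-lens limits are Dn = s·h/(h + (s−f)) and Df = s·h/(h − (s−f)), so DoF = Df − Dn = 2·s·(s−f)·h / (h² − (s−f)²).
That is a quadratic in h: DoF·h² − 2·s·(s−f)·h − DoF·(s−f)² = 0 ⇒ h = (s−f)·(s + √(s² + DoF²)) / DoF = 20155 × (20200 + √(20200² + 9110²)) / 9110 = 20155 × (20200 + 22159.2) / 9110 ≈ 93716 mm.
Then N = f²/(c·h) = 45² / (0.012 × 93716) = 2025 / 1124.6 ≈ 1.80.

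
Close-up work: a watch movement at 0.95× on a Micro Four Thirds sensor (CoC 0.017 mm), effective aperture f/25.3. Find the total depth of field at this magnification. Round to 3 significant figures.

At magnification m, DoF ≈ 2·N_eff·c/m² = 2 × 25.3 × 0.017 / 0.95² = 0.8602 / 0.9025 ≈ 0.953 mm.

0.953 mm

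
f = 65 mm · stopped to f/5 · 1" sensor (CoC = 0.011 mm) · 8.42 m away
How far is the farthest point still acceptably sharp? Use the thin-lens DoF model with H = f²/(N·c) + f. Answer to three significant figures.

9.45 m

Hyperfocal distance H = f²/(N·c) + f = 65²/(5 × 0.011) + 65 = 4225/0.055 + 65 ≈ 76883.2 mm ≈ 76.88 m.
Far limit Df = s·(H − f)/(H − s) = 8420 × (76883.2 − 65) / (76883.2 − 8420) = 8420 × 76818.2 / 68463.2 ≈ 9447.5 mm ≈ 9.45 m.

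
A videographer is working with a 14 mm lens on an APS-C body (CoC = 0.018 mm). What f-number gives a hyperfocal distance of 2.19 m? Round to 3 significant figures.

Rearrange H = f²/(N·c) + f for N: N = f² / ((H − f)·c).
N = 14² / ((2190 − 14) × 0.018) = 196 / 39.17 ≈ 5.

f/5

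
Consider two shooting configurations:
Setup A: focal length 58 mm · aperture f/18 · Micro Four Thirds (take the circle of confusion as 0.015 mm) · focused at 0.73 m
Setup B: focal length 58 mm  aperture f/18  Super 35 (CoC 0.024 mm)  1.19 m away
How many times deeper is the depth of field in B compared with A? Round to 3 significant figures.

Setup A: H = 58²/(18×0.015) + 58 ≈ 12517.3 mm; DoF = Df − Dn = 771.618 − 692.642 ≈ 78.976 mm.
Setup B: H = 58²/(18×0.024) + 58 ≈ 7845.0 mm; DoF = Df − Dn = 1392.42 − 1038.97 ≈ 353.45 mm.
Ratio = 353.45 / 78.976 ≈ 4.48.

4.48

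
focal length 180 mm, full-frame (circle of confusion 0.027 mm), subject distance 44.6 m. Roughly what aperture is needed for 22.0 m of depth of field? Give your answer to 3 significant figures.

Write h = H − f = f²/(N·c). The thin-lens limits are Dn = s·h/(h + (s−f)) and Df = s·h/(h − (s−f)), so DoF = Df − Dn = 2·s·(s−f)·h / (h² − (s−f)²).
That is a quadratic in h: DoF·h² − 2·s·(s−f)·h − DoF·(s−f)² = 0 ⇒ h = (s−f)·(s + √(s² + DoF²)) / DoF = 44420 × (44600 + √(44600² + 22000²)) / 22000 = 44420 × (44600 + 49730.9) / 22000 ≈ 190463 mm.
Then N = f²/(c·h) = 180² / (0.027 × 190463) = 32400 / 5142.5 ≈ 6.30.

f/6.30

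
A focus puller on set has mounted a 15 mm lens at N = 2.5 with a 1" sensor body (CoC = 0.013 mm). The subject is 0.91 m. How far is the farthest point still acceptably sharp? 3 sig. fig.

1.05 m

Hyperfocal distance H = f²/(N·c) + f = 15²/(2.5 × 0.013) + 15 = 225/0.0325 + 15 ≈ 6938.1 mm ≈ 6.938 m.
Far limit Df = s·(H − f)/(H − s) = 910 × (6938.1 − 15) / (6938.1 − 910) = 910 × 6923.1 / 6028.1 ≈ 1045.1 mm ≈ 1.05 m.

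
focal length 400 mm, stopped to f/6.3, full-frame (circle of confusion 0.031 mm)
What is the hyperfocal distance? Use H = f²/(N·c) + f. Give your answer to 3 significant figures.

Hyperfocal distance H = f²/(N·c) + f = 400²/(6.3 × 0.031) + 400 = 160000/0.1953 + 400 ≈ 819652.4 mm ≈ 820 m.

820 m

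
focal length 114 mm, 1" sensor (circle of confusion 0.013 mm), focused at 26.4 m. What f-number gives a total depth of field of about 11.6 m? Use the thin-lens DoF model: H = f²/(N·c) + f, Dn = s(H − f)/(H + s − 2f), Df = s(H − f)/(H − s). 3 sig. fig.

f/7.99

Write h = H − f = f²/(N·c). The thin-lens limits are Dn = s·h/(h + (s−f)) and Df = s·h/(h − (s−f)), so DoF = Df − Dn = 2·s·(s−f)·h / (h² − (s−f)²).
That is a quadratic in h: DoF·h² − 2·s·(s−f)·h − DoF·(s−f)² = 0 ⇒ h = (s−f)·(s + √(s² + DoF²)) / DoF = 26286 × (26400 + √(26400² + 11600²)) / 11600 = 26286 × (26400 + 28836.1) / 11600 ≈ 125167 mm.
Then N = f²/(c·h) = 114² / (0.013 × 125167) = 12996 / 1627.2 ≈ 7.99.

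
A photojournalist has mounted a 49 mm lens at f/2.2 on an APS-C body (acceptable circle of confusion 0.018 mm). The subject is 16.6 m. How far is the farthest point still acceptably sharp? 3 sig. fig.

22.8 m

Hyperfocal distance H = f²/(N·c) + f = 49²/(2.2 × 0.018) + 49 = 2401/0.0396 + 49 ≈ 60680.3 mm ≈ 60.68 m.
Far limit Df = s·(H − f)/(H − s) = 16600 × (60680.3 − 49) / (60680.3 − 16600) = 16600 × 60631.3 / 44080.3 ≈ 22833 mm ≈ 22.8 m.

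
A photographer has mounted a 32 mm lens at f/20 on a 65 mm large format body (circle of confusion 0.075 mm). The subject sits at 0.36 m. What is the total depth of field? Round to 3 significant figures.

450 mm

Hyperfocal distance H = f²/(N·c) + f = 32²/(20 × 0.075) + 32 = 1024/1.5 + 32 ≈ 714.7 mm ≈ 0.715 m.
Near limit Dn = s·(H − f)/(H + s − 2f) = 360 × (714.7 − 32) / (714.7 + 360 − 2 × 32) = 360 × 682.7 / 1010.7 ≈ 243.17 mm.
Far limit Df = s·(H − f)/(H − s) = 360 × (714.7 − 32) / (714.7 − 360) = 360 × 682.7 / 354.7 ≈ 692.93 mm.
Depth of field = Df − Dn = 692.93 − 243.17 ≈ 449.76 mm.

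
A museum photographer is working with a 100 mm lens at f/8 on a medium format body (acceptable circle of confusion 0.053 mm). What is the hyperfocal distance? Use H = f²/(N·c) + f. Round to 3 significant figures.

23.7 m

Hyperfocal distance H = f²/(N·c) + f = 100²/(8 × 0.053) + 100 = 10000/0.424 + 100 ≈ 23684.9 mm ≈ 23.7 m.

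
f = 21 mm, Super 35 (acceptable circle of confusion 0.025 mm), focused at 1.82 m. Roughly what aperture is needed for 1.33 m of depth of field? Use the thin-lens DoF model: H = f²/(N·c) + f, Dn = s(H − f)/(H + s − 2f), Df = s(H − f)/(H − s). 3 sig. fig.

f/3.20

Write h = H − f = f²/(N·c). The thin-lens limits are Dn = s·h/(h + (s−f)) and Df = s·h/(h − (s−f)), so DoF = Df − Dn = 2·s·(s−f)·h / (h² − (s−f)²).
That is a quadratic in h: DoF·h² − 2·s·(s−f)·h − DoF·(s−f)² = 0 ⇒ h = (s−f)·(s + √(s² + DoF²)) / DoF = 1799 × (1820 + √(1820² + 1330²)) / 1330 = 1799 × (1820 + 2254.17) / 1330 ≈ 5510.9 mm.
Then N = f²/(c·h) = 21² / (0.025 × 5510.9) = 441 / 137.77 ≈ 3.20.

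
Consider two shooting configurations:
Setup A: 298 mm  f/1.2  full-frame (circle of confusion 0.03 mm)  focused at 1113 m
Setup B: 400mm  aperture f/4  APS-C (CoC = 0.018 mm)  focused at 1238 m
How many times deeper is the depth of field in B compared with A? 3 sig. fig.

Setup A: H = 298²/(1.2×0.03) + 298 ≈ 2467075.8 mm; DoF = Df − Dn = 2027600 − 767018 ≈ 1260582 mm.
Setup B: H = 400²/(4×0.018) + 400 ≈ 2222622.2 mm; DoF = Df − Dn = 2794078 − 795160 ≈ 1998918 mm.
Ratio = 1998918 / 1260582 ≈ 1.59.

1.59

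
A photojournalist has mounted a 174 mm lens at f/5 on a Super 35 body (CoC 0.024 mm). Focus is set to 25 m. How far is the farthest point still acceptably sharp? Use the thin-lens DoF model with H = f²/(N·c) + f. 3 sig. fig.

27.7 m

Hyperfocal distance H = f²/(N·c) + f = 174²/(5 × 0.024) + 174 = 30276/0.12 + 174 ≈ 252474.0 mm ≈ 252.5 m.
Far limit Df = s·(H − f)/(H − s) = 25000 × (252474.0 − 174) / (252474.0 − 25000) = 25000 × 252300.0 / 227474.0 ≈ 27728 mm ≈ 27.7 m.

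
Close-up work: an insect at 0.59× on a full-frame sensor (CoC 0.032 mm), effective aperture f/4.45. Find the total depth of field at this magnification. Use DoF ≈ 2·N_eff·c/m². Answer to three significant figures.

At magnification m, DoF ≈ 2·N_eff·c/m² = 2 × 4.45 × 0.032 / 0.59² = 0.2848 / 0.3481 ≈ 0.818 mm.

0.818 mm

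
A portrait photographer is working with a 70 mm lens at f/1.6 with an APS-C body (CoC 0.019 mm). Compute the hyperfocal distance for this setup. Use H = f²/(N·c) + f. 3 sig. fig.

161 m

Hyperfocal distance H = f²/(N·c) + f = 70²/(1.6 × 0.019) + 70 = 4900/0.0304 + 70 ≈ 161254.2 mm ≈ 161 m.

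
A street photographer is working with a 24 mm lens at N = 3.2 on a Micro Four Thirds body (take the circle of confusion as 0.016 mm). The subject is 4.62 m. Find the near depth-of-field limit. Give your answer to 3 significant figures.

Hyperfocal distance H = f²/(N·c) + f = 24²/(3.2 × 0.016) + 24 = 576/0.0512 + 24 ≈ 11274.0 mm ≈ 11.27 m.
Near limit Dn = s·(H − f)/(H + s − 2f) = 4620 × (11274.0 − 24) / (11274.0 + 4620 − 2 × 24) = 4620 × 11250.0 / 15846.0 ≈ 3280.0 mm ≈ 3.28 m.

3.28 m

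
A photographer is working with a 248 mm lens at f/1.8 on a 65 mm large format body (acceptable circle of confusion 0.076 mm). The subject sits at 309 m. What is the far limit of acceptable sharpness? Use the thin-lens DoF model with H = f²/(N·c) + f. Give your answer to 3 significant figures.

986 m

Hyperfocal distance H = f²/(N·c) + f = 248²/(1.8 × 0.076) + 248 = 61504/0.1368 + 248 ≈ 449838.6 mm ≈ 449.8 m.
Far limit Df = s·(H − f)/(H − s) = 309000 × (449838.6 − 248) / (449838.6 − 309000) = 309000 × 449590.6 / 140838.6 ≈ 986402 mm ≈ 986 m.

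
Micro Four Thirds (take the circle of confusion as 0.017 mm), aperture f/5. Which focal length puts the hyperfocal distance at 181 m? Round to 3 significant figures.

From H = f²/(N·c) + f, with f ≪ H: f ≈ √(H·N·c) = √(181000 × 5 × 0.017) = √15385 ≈ 124.0 mm.
The +f correction barely moves this — solving exactly, f² + N·c·f − N·c·H = 0 ⇒ f = (−N·c + √((N·c)² + 4·N·c·H))/2 = (−0.085 + √61540)/2 ≈ 123.99 mm, so f ≈ 124 mm.

124 mm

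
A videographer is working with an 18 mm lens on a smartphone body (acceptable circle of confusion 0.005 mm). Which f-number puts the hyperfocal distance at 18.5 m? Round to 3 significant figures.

Rearrange H = f²/(N·c) + f for N: N = f² / ((H − f)·c).
N = 18² / ((18500 − 18) × 0.005) = 324 / 92.41 ≈ 3.51.

f/3.51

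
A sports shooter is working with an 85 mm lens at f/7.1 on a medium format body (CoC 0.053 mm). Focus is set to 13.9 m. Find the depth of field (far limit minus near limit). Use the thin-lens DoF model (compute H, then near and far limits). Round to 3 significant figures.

41.5 m

Hyperfocal distance H = f²/(N·c) + f = 85²/(7.1 × 0.053) + 85 = 7225/0.3763 + 85 ≈ 19285.1 mm ≈ 19.29 m.
Near limit Dn = s·(H − f)/(H + s − 2f) = 13900 × (19285.1 − 85) / (19285.1 + 13900 − 2 × 85) = 13900 × 19200.1 / 33015.1 ≈ 8084 mm.
Far limit Df = s·(H − f)/(H − s) = 13900 × (19285.1 − 85) / (19285.1 − 13900) = 13900 × 19200.1 / 5385.1 ≈ 49559 mm.
Depth of field = Df − Dn = 49559 − 8084 ≈ 41475 mm ≈ 41.5 m.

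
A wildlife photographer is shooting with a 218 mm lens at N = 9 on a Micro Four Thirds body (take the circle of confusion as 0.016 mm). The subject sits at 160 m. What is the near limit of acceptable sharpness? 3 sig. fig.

Hyperfocal distance H = f²/(N·c) + f = 218²/(9 × 0.016) + 218 = 47524/0.144 + 218 ≈ 330245.8 mm ≈ 330.2 m.
Near limit Dn = s·(H − f)/(H + s − 2f) = 160000 × (330245.8 − 218) / (330245.8 + 160000 − 2 × 218) = 160000 × 330027.8 / 489809.8 ≈ 107806 mm ≈ 108 m.

108 m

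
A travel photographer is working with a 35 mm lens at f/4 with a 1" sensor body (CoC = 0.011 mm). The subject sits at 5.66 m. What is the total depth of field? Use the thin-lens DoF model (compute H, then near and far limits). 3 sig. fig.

Hyperfocal distance H = f²/(N·c) + f = 35²/(4 × 0.011) + 35 = 1225/0.044 + 35 ≈ 27875.9 mm ≈ 27.88 m.
Near limit Dn = s·(H − f)/(H + s − 2f) = 5660 × (27875.9 − 35) / (27875.9 + 5660 − 2 × 35) = 5660 × 27840.9 / 33465.9 ≈ 4708.7 mm.
Far limit Df = s·(H − f)/(H − s) = 5660 × (27875.9 − 35) / (27875.9 − 5660) = 5660 × 27840.9 / 22215.9 ≈ 7093.1 mm.
Depth of field = Df − Dn = 7093.1 − 4708.7 ≈ 2384.4 mm ≈ 2.38 m.

2.38 m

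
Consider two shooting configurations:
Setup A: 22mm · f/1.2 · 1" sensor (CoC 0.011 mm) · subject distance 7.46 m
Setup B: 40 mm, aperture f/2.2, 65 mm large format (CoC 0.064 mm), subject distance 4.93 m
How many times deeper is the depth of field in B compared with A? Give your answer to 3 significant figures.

Setup A: H = 22²/(1.2×0.011) + 22 ≈ 36688.7 mm; DoF = Df − Dn = 9358.4 − 6201.9 ≈ 3156.5 mm.
Setup B: H = 40²/(2.2×0.064) + 40 ≈ 11403.6 mm; DoF = Df − Dn = 8654.0 − 3446.8 ≈ 5207.2 mm.
Ratio = 5207.2 / 3156.5 ≈ 1.65.

1.65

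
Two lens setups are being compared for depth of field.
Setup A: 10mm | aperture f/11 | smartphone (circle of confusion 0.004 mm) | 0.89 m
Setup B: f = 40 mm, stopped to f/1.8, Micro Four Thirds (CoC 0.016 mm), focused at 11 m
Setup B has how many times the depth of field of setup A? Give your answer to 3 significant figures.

Setup A: H = 10²/(11×0.004) + 10 ≈ 2282.7 mm; DoF = Df − Dn = 1452.35 − 641.58 ≈ 810.77 mm.
Setup B: H = 40²/(1.8×0.016) + 40 ≈ 55595.6 mm; DoF = Df − Dn = 13703.4 − 9187.5 ≈ 4515.9 mm.
Ratio = 4515.9 / 810.77 ≈ 5.57.

5.57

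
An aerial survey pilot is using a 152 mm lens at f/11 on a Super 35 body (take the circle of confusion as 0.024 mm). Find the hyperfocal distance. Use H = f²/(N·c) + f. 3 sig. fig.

87.7 m

Hyperfocal distance H = f²/(N·c) + f = 152²/(11 × 0.024) + 152 = 23104/0.264 + 152 ≈ 87667.2 mm ≈ 87.7 m.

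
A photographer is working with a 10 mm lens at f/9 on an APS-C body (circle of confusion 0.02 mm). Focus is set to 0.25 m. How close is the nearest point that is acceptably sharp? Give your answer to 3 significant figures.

175 mm

Hyperfocal distance H = f²/(N·c) + f = 10²/(9 × 0.02) + 10 = 100/0.18 + 10 ≈ 565.6 mm ≈ 0.566 m.
Near limit Dn = s·(H − f)/(H + s − 2f) = 250 × (565.6 − 10) / (565.6 + 250 − 2 × 10) = 250 × 555.6 / 795.6 ≈ 174.58 mm.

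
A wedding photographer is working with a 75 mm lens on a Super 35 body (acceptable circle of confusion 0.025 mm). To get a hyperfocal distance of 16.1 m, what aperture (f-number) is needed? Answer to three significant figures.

f/14

Rearrange H = f²/(N·c) + f for N: N = f² / ((H − f)·c).
N = 75² / ((16100 − 75) × 0.025) = 5625 / 400.6 ≈ 14.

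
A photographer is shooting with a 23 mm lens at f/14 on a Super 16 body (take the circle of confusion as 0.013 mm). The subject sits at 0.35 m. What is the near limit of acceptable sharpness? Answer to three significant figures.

Hyperfocal distance H = f²/(N·c) + f = 23²/(14 × 0.013) + 23 = 529/0.182 + 23 ≈ 2929.6 mm ≈ 2.930 m.
Near limit Dn = s·(H − f)/(H + s − 2f) = 350 × (2929.6 − 23) / (2929.6 + 350 − 2 × 23) = 350 × 2906.6 / 3233.6 ≈ 314.61 mm.

315 mm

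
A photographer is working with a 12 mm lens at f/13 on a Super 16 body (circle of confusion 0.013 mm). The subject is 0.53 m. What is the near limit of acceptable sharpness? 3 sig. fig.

330 mm

Hyperfocal distance H = f²/(N·c) + f = 12²/(13 × 0.013) + 12 = 144/0.169 + 12 ≈ 864.1 mm ≈ 0.864 m.
Near limit Dn = s·(H − f)/(H + s − 2f) = 530 × (864.1 − 12) / (864.1 + 530 − 2 × 12) = 530 × 852.1 / 1370.1 ≈ 329.62 mm.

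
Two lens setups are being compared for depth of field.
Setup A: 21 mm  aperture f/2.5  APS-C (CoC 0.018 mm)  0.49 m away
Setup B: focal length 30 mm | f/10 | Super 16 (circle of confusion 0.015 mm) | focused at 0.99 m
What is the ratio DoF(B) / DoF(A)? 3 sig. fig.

Setup A: H = 21²/(2.5×0.018) + 21 ≈ 9821.0 mm; DoF = Df − Dn = 514.629 − 467.621 ≈ 47.008 mm.
Setup B: H = 30²/(10×0.015) + 30 ≈ 6030.0 mm; DoF = Df − Dn = 1178.57 − 853.45 ≈ 325.12 mm.
Ratio = 325.12 / 47.008 ≈ 6.92.

6.92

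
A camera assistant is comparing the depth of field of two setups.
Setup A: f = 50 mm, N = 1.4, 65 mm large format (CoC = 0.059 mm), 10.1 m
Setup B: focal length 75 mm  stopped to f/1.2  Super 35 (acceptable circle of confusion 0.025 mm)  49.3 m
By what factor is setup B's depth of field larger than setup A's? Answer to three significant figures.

Setup A: H = 50²/(1.4×0.059) + 50 ≈ 30316.3 mm; DoF = Df − Dn = 15120.9 − 7582.3 ≈ 7538.6 mm.
Setup B: H = 75²/(1.2×0.025) + 75 ≈ 187575.0 mm; DoF = Df − Dn = 66850 − 39048 ≈ 27802 mm.
Ratio = 27802 / 7538.6 ≈ 3.69.

3.69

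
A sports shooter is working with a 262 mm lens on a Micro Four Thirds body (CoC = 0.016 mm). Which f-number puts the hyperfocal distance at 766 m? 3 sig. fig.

Rearrange H = f²/(N·c) + f for N: N = f² / ((H − f)·c).
N = 262² / ((766000 − 262) × 0.016) = 68644 / 12252 ≈ 5.60.

f/5.60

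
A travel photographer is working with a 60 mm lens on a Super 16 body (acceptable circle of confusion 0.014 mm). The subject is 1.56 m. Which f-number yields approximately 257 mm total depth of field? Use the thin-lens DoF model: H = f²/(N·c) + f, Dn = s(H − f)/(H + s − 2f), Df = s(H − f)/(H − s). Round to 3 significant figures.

Write h = H − f = f²/(N·c). The thin-lens limits are Dn = s·h/(h + (s−f)) and Df = s·h/(h − (s−f)), so DoF = Df − Dn = 2·s·(s−f)·h / (h² − (s−f)²).
That is a quadratic in h: DoF·h² − 2·s·(s−f)·h − DoF·(s−f)² = 0 ⇒ h = (s−f)·(s + √(s² + DoF²)) / DoF = 1500 × (1560 + √(1560² + 257²)) / 257 = 1500 × (1560 + 1581.03) / 257 ≈ 18333 mm.
Then N = f²/(c·h) = 60² / (0.014 × 18333) = 3600 / 256.66 ≈ 14.

f/14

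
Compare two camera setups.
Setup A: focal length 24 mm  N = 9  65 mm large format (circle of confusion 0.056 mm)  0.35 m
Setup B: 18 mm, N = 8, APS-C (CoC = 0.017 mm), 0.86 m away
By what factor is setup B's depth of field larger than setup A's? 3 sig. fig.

Setup A: H = 24²/(9×0.056) + 24 ≈ 1166.9 mm; DoF = Df − Dn = 489.68 − 272.32 ≈ 217.36 mm.
Setup B: H = 18²/(8×0.017) + 18 ≈ 2400.4 mm; DoF = Df − Dn = 1330.10 − 635.42 ≈ 694.68 mm.
Ratio = 694.68 / 217.36 ≈ 3.20.

3.20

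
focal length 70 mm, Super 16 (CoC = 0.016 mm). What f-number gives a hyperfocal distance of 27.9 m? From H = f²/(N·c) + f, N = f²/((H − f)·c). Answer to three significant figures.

Rearrange H = f²/(N·c) + f for N: N = f² / ((H − f)·c).
N = 70² / ((27900 − 70) × 0.016) = 4900 / 445.3 ≈ 11.

f/11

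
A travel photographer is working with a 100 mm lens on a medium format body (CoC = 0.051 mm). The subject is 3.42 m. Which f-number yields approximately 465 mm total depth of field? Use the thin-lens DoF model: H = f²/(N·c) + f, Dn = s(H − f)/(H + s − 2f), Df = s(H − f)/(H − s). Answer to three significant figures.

f/4

Write h = H − f = f²/(N·c). The thin-lens limits are Dn = s·h/(h + (s−f)) and Df = s·h/(h − (s−f)), so DoF = Df − Dn = 2·s·(s−f)·h / (h² − (s−f)²).
That is a quadratic in h: DoF·h² − 2·s·(s−f)·h − DoF·(s−f)² = 0 ⇒ h = (s−f)·(s + √(s² + DoF²)) / DoF = 3320 × (3420 + √(3420² + 465²)) / 465 = 3320 × (3420 + 3451.47) / 465 ≈ 49061 mm.
Then N = f²/(c·h) = 100² / (0.051 × 49061) = 10000 / 2502.1 ≈ 4.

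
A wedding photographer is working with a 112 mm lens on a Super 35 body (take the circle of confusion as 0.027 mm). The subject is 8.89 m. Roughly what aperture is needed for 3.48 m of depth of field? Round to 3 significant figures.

f/9.99

Write h = H − f = f²/(N·c). The thin-lens limits are Dn = s·h/(h + (s−f)) and Df = s·h/(h − (s−f)), so DoF = Df − Dn = 2·s·(s−f)·h / (h² − (s−f)²).
That is a quadratic in h: DoF·h² − 2·s·(s−f)·h − DoF·(s−f)² = 0 ⇒ h = (s−f)·(s + √(s² + DoF²)) / DoF = 8778 × (8890 + √(8890² + 3480²)) / 3480 = 8778 × (8890 + 9546.86) / 3480 ≈ 46505 mm.
Then N = f²/(c·h) = 112² / (0.027 × 46505) = 12544 / 1255.6 ≈ 9.99.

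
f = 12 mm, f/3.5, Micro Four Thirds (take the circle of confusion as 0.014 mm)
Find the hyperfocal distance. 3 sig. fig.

Hyperfocal distance H = f²/(N·c) + f = 12²/(3.5 × 0.014) + 12 = 144/0.049 + 12 ≈ 2950.8 mm ≈ 2.95 m.

2.95 m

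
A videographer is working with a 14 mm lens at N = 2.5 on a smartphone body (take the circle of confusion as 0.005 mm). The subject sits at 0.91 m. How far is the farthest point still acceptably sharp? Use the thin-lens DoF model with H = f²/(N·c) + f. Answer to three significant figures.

0.965 m

Hyperfocal distance H = f²/(N·c) + f = 14²/(2.5 × 0.005) + 14 = 196/0.0125 + 14 ≈ 15694.0 mm ≈ 15.69 m.
Far limit Df = s·(H − f)/(H − s) = 910 × (15694.0 − 14) / (15694.0 − 910) = 910 × 15680.0 / 14784.0 ≈ 965.15 mm ≈ 0.965 m.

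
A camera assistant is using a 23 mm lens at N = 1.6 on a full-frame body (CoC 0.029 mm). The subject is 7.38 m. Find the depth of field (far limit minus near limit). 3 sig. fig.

16.3 m

Hyperfocal distance H = f²/(N·c) + f = 23²/(1.6 × 0.029) + 23 = 529/0.0464 + 23 ≈ 11423.9 mm ≈ 11.42 m.
Near limit Dn = s·(H − f)/(H + s − 2f) = 7380 × (11423.9 − 23) / (11423.9 + 7380 − 2 × 23) = 7380 × 11400.9 / 18757.9 ≈ 4485 mm.
Far limit Df = s·(H − f)/(H − s) = 7380 × (11423.9 − 23) / (11423.9 − 7380) = 7380 × 11400.9 / 4043.9 ≈ 20806 mm.
Depth of field = Df − Dn = 20806 − 4485 ≈ 16321 mm ≈ 16.3 m.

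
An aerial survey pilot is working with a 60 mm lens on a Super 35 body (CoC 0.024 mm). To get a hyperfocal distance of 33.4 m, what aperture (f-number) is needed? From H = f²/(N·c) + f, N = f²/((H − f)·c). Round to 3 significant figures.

Rearrange H = f²/(N·c) + f for N: N = f² / ((H − f)·c).
N = 60² / ((33400 − 60) × 0.024) = 3600 / 800.2 ≈ 4.50.

f/4.50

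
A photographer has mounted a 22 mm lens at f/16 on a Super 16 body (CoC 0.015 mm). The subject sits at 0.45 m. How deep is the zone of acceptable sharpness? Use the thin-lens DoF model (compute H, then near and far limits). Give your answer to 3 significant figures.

Hyperfocal distance H = f²/(N·c) + f = 22²/(16 × 0.015) + 22 = 484/0.24 + 22 ≈ 2038.7 mm ≈ 2.039 m.
Near limit Dn = s·(H − f)/(H + s − 2f) = 450 × (2038.7 − 22) / (2038.7 + 450 − 2 × 22) = 450 × 2016.7 / 2444.7 ≈ 371.22 mm.
Far limit Df = s·(H − f)/(H − s) = 450 × (2038.7 − 22) / (2038.7 − 450) = 450 × 2016.7 / 1588.7 ≈ 571.23 mm.
Depth of field = Df − Dn = 571.23 − 371.22 ≈ 200.01 mm.

200 mm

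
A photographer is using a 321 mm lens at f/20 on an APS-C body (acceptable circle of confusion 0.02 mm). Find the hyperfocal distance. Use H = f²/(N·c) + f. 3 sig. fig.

Hyperfocal distance H = f²/(N·c) + f = 321²/(20 × 0.02) + 321 = 103041/0.4 + 321 ≈ 257923.5 mm ≈ 258 m.

258 m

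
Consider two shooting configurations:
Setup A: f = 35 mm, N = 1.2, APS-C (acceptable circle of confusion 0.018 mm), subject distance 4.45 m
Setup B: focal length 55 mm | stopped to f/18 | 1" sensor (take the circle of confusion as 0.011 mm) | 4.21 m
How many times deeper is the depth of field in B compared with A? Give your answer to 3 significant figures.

3.55

Setup A: H = 35²/(1.2×0.018) + 35 ≈ 56748.0 mm; DoF = Df − Dn = 4825.67 − 4128.60 ≈ 697.07 mm.
Setup B: H = 55²/(18×0.011) + 55 ≈ 15332.8 mm; DoF = Df − Dn = 5782.7 − 3309.8 ≈ 2472.9 mm.
Ratio = 2472.9 / 697.07 ≈ 3.55.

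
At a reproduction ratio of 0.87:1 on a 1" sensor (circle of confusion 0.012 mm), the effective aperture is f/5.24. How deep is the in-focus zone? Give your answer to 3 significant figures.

At magnification m, DoF ≈ 2·N_eff·c/m² = 2 × 5.24 × 0.012 / 0.87² = 0.1258 / 0.7569 ≈ 0.166 mm.

0.166 mm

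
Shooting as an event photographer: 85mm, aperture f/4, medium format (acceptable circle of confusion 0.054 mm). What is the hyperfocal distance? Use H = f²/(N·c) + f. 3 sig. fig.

33.5 m

Hyperfocal distance H = f²/(N·c) + f = 85²/(4 × 0.054) + 85 = 7225/0.216 + 85 ≈ 33534.1 mm ≈ 33.5 m.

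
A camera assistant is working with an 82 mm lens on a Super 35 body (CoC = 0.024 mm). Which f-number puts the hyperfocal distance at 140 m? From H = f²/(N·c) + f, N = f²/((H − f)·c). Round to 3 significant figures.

Rearrange H = f²/(N·c) + f for N: N = f² / ((H − f)·c).
N = 82² / ((140000 − 82) × 0.024) = 6724 / 3358 ≈ 2.00.

f/2.00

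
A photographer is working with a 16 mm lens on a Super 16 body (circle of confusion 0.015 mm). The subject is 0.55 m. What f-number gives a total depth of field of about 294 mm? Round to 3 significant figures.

Write h = H − f = f²/(N·c). The thin-lens limits are Dn = s·h/(h + (s−f)) and Df = s·h/(h − (s−f)), so DoF = Df − Dn = 2·s·(s−f)·h / (h² − (s−f)²).
That is a quadratic in h: DoF·h² − 2·s·(s−f)·h − DoF·(s−f)² = 0 ⇒ h = (s−f)·(s + √(s² + DoF²)) / DoF = 534 × (550 + √(550² + 294²)) / 294 = 534 × (550 + 623.647) / 294 ≈ 2131.7 mm.
Then N = f²/(c·h) = 16² / (0.015 × 2131.7) = 256 / 31.976 ≈ 8.01.

f/8.01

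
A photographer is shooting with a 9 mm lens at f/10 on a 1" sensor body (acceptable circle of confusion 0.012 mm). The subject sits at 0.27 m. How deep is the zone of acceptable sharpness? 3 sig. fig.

Hyperfocal distance H = f²/(N·c) + f = 9²/(10 × 0.012) + 9 = 81/0.12 + 9 ≈ 684.0 mm ≈ 0.684 m.
Near limit Dn = s·(H − f)/(H + s − 2f) = 270 × (684.0 − 9) / (684.0 + 270 − 2 × 9) = 270 × 675.0 / 936.0 ≈ 194.71 mm.
Far limit Df = s·(H − f)/(H − s) = 270 × (684.0 − 9) / (684.0 − 270) = 270 × 675.0 / 414.0 ≈ 440.22 mm.
Depth of field = Df − Dn = 440.22 − 194.71 ≈ 245.51 mm.

246 mm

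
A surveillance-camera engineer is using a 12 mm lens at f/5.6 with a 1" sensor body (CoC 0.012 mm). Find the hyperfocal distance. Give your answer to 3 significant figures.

2.15 m

Hyperfocal distance H = f²/(N·c) + f = 12²/(5.6 × 0.012) + 12 = 144/0.0672 + 12 ≈ 2154.9 mm ≈ 2.15 m.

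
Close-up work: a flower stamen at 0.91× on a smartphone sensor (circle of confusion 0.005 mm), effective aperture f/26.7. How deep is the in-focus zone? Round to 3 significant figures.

0.322 mm

At magnification m, DoF ≈ 2·N_eff·c/m² = 2 × 26.7 × 0.005 / 0.91² = 0.267 / 0.8281 ≈ 0.322 mm.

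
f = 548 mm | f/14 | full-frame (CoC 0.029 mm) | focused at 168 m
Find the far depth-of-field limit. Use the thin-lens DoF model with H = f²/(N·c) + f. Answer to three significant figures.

Hyperfocal distance H = f²/(N·c) + f = 548²/(14 × 0.029) + 548 = 300304/0.406 + 548 ≈ 740213.0 mm ≈ 740.2 m.
Far limit Df = s·(H − f)/(H − s) = 168000 × (740213.0 − 548) / (740213.0 − 168000) = 168000 × 739665.0 / 572213.0 ≈ 217163 mm ≈ 217 m.

217 m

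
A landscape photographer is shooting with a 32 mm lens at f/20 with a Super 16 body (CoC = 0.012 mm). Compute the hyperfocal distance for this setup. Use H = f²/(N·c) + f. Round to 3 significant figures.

Hyperfocal distance H = f²/(N·c) + f = 32²/(20 × 0.012) + 32 = 1024/0.24 + 32 ≈ 4298.7 mm ≈ 4.30 m.

4.30 m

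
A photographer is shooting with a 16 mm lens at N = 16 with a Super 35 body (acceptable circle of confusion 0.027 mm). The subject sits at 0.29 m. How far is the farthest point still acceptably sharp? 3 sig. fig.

0.539 m

Hyperfocal distance H = f²/(N·c) + f = 16²/(16 × 0.027) + 16 = 256/0.432 + 16 ≈ 608.6 mm ≈ 0.609 m.
Far limit Df = s·(H − f)/(H − s) = 290 × (608.6 − 16) / (608.6 − 290) = 290 × 592.6 / 318.6 ≈ 539.41 mm ≈ 0.539 m.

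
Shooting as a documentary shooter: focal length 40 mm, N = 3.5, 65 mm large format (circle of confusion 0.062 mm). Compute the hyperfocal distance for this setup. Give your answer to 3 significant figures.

7.41 m

Hyperfocal distance H = f²/(N·c) + f = 40²/(3.5 × 0.062) + 40 = 1600/0.217 + 40 ≈ 7413.3 mm ≈ 7.41 m.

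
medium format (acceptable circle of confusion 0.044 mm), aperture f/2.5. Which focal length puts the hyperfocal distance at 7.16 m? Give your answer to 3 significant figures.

From H = f²/(N·c) + f, with f ≪ H: f ≈ √(H·N·c) = √(7160 × 2.5 × 0.044) = √787.60 ≈ 28.06 mm.
Exact: f² + N·c·f − N·c·H = 0 ⇒ f = (−N·c + √((N·c)² + 4·N·c·H))/2 = (−0.11 + √3150.4)/2 ≈ 28.009 mm ≈ 28.0 mm.

28.0 mm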